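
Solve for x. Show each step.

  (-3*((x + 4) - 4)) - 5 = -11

Step 1. [(-3*((x + 4) - 4)) - 5 = -11] 5 comes off first (add 5) ⇒ sub: -3*((x + 4) - 4) = -6.
Step 2. [-3*((x + 4) - 4) = -6] LHS = -3·(…); ÷-3 both sides. So div: (x + 4) - 4 = 2.
Step 3. [(x + 4) - 4 = 2] peel the -4: add 4 from each side ⇒ sub: x + 4 = 6.
Step 4. [x + 4 = 6] 4 comes off first (subtract 4) ⇒ sub: x = 2.

Answer: x ∈ {2}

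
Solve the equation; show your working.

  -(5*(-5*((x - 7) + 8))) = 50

Step 1. [-(5*(-5*((x - 7) + 8))) = 50] flip signs both sides, so neg: 5*(-5*((x - 7) + 8)) = -50.
Step 2. [5*(-5*((x - 7) + 8)) = -50] divide by the outer 5. So div: -5*((x - 7) + 8) = -10.
Step 3. [-5*((x - 7) + 8) = -10] divide by the outer -5 ⇒ div: (x - 7) + 8 = 2.
Step 4. [(x - 7) + 8 = 2] peel the +8: subtract 8 from each side ⇒ sub: x - 7 = -6.
Step 5. [x - 7 = -6] add 7: x sits inside (… - 7). So sub: x = 1.

Answer: x ∈ {1}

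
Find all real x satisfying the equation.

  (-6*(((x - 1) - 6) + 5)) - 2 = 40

Step 1. [(-6*(((x - 1) - 6) + 5)) - 2 = 40] peel the -2: add 2 from each side. So sub: -6*(((x - 1) - 6) + 5) = 42.
Step 2. [-6*(((x - 1) - 6) + 5) = 42] divide by the outer -6 ⇒ div: ((x - 1) - 6) + 5 = -7.
Step 3. [((x - 1) - 6) + 5 = -7] 5 comes off first (subtract 5). So sub: (x - 1) - 6 = -12.
Step 4. [(x - 1) - 6 = -12] 6 comes off first (add 6), so sub: x - 1 = -6.
Step 5. [x - 1 = -6] the outer -1 inverts by adding 1, so sub: x = -5.

Answer: x ∈ {-5}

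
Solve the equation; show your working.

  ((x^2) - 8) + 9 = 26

Step 1. [((x^2) - 8) + 9 = 26] peel the +9: subtract 9 from each side, so sub: (x^2) - 8 = 17.
Step 2. [(x^2) - 8 = 17] peel the -8: add 8 from each side. So sub: x^2 = 25.
Step 3. [x^2 = 25] √ both sides: 25 ≥ 0 gives two branches, so sqrt: x = 5 or -5.

Answer: x ∈ {-5, 5}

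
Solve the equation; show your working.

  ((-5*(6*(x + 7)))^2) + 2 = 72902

Step 1. [((-5*(6*(x + 7)))^2) + 2 = 72902] peel the +2: subtract 2 from each side, so sub: (-5*(6*(x + 7)))^2 = 72900.
Step 2. [(-5*(6*(x + 7)))^2 = 72900] 72900 ≥ 0, LHS is (·)² — take ±√, so sqrt: -5*(6*(x + 7)) = 270 or -270.
Step 3. [-5*(6*(x + 7)) = 270 or -270] leading coefficient -5: divide by -5. So div: 6*(x + 7) = -54 or 54.
Step 4. [6*(x + 7) = -54 or 54] leading coefficient 6: divide by 6 ⇒ div: x + 7 = -9 or 9.
Step 5. [x + 7 = -9 or 9] subtract 7: x sits inside (… + 7), so sub: x = -16 or 2.

Answer: x ∈ {-16, 2}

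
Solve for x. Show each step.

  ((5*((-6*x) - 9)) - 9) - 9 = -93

Step 1. [((5*((-6*x) - 9)) - 9) - 9 = -93] peel the -9: add 9 from each side. So sub: (5*((-6*x) - 9)) - 9 = -84.
Step 2. [(5*((-6*x) - 9)) - 9 = -84] -9 is outermost — add 9 both sides ⇒ sub: 5*((-6*x) - 9) = -75.
Step 3. [5*((-6*x) - 9) = -75] leading coefficient 5: divide by 5, so div: (-6*x) - 9 = -15.
Step 4. [(-6*x) - 9 = -15] add 9: x sits inside (… - 9). So sub: -6*x = -6.
Step 5. [-6*x = -6] leading coefficient -6: divide by -6. So div: x = 1.

Answer: x ∈ {1}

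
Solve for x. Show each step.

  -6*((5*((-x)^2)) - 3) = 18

Step 1. [-6*((5*((-x)^2)) - 3) = 18] -6 out front; divide by -6. So div: (5*((-x)^2)) - 3 = -3.
Step 2. [(5*((-x)^2)) - 3 = -3] -3 is outermost — add 3 both sides. So sub: 5*((-x)^2) = 0.
Step 3. [5*((-x)^2) = 0] divide by the outer 5. So div: (-x)^2 = 0.
Step 4. [(-x)^2 = 0] LHS squared, RHS 0 ≥ 0: apply √ (±), so sqrt: -x = 0.
Step 5. [-x = 0] leading − — multiply by −1. So neg: x = 0.

Answer: x ∈ {0}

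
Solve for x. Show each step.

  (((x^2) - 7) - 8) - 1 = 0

Step 1. [(((x^2) - 7) - 8) - 1 = 0] add 1: x sits inside (… - 1), so sub: ((x^2) - 7) - 8 = 1.
Step 2. [((x^2) - 7) - 8 = 1] peel the -8: add 8 from each side, so sub: (x^2) - 7 = 9.
Step 3. [(x^2) - 7 = 9] add 7: x sits inside (… - 7), so sub: x^2 = 16.
Step 4. [x^2 = 16] √ both sides: 16 ≥ 0 gives two branches, so sqrt: x = 4 or -4.

Answer: x ∈ {-4, 4}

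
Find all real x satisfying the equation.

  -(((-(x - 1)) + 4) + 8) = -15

Step 1. [-(((-(x - 1)) + 4) + 8) = -15] LHS negated; negate both sides. So neg: ((-(x - 1)) + 4) + 8 = 15.
Step 2. [((-(x - 1)) + 4) + 8 = 15] the outer +8 inverts by subtracting 8. So sub: (-(x - 1)) + 4 = 7.
Step 3. [(-(x - 1)) + 4 = 7] +4 is outermost — subtract 4 both sides ⇒ sub: -(x - 1) = 3.
Step 4. [-(x - 1) = 3] leading − — multiply by −1. So neg: x - 1 = -3.
Step 5. [x - 1 = -3] -1 is outermost — add 1 both sides ⇒ sub: x = -2.

Answer: x ∈ {-2}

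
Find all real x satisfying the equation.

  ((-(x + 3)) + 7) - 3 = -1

Step 1. [((-(x + 3)) + 7) - 3 = -1] the outer -3 inverts by adding 3, so sub: (-(x + 3)) + 7 = 2.
Step 2. [(-(x + 3)) + 7 = 2] peel the +7: subtract 7 from each side, so sub: -(x + 3) = -5.
Step 3. [-(x + 3) = -5] leading − — multiply by −1 ⇒ neg: x + 3 = 5.
Step 4. [x + 3 = 5] +3 is outermost — subtract 3 both sides. So sub: x = 2.

Answer: x ∈ {2}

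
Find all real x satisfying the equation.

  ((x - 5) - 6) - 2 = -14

Step 1. [((x - 5) - 6) - 2 = -14] -2 is outermost — add 2 both sides ⇒ sub: (x - 5) - 6 = -12.
Step 2. [(x - 5) - 6 = -12] 6 comes off first (add 6), so sub: x - 5 = -6.
Step 3. [x - 5 = -6] the outer -5 inverts by adding 5, so sub: x = -1.

Answer: x ∈ {-1}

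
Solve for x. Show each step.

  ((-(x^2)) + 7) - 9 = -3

Step 1. [((-(x^2)) + 7) - 9 = -3] 9 comes off first (add 9). So sub: (-(x^2)) + 7 = 6.
Step 2. [(-(x^2)) + 7 = 6] subtract 7: x sits inside (… + 7), so sub: -(x^2) = -1.
Step 3. [-(x^2) = -1] leading − — multiply by −1. So neg: x^2 = 1.
Step 4. [x^2 = 1] √ both sides: 1 ≥ 0 gives two branches, so sqrt: x = 1 or -1.

Answer: x ∈ {-1, 1}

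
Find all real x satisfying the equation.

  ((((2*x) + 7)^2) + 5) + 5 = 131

Step 1. [((((2*x) + 7)^2) + 5) + 5 = 131] 5 comes off first (subtract 5). So sub: (((2*x) + 7)^2) + 5 = 126.
Step 2. [(((2*x) + 7)^2) + 5 = 126] peel the +5: subtract 5 from each side, so sub: ((2*x) + 7)^2 = 121.
Step 3. [((2*x) + 7)^2 = 121] LHS squared, RHS 121 ≥ 0: apply √ (±), so sqrt: (2*x) + 7 = 11 or -11.
Step 4. [(2*x) + 7 = 11 or -11] 7 comes off first (subtract 7) ⇒ sub: 2*x = 4 or -18.
Step 5. [2*x = 4 or -18] 2 out front; divide by 2, so div: x = 2 or -9.

Answer: x ∈ {-9, 2}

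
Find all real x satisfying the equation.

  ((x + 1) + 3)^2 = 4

Step 1. [((x + 1) + 3)^2 = 4] 4 ≥ 0, LHS is (·)² — take ±√ ⇒ sqrt: (x + 1) + 3 = 2 or -2.
Step 2. [(x + 1) + 3 = 2 or -2] subtract 3: x sits inside (… + 3), so sub: x + 1 = -1 or -5.
Step 3. [x + 1 = -1 or -5] peel the +1: subtract 1 from each side ⇒ sub: x = -2 or -6.

Answer: x ∈ {-6, -2}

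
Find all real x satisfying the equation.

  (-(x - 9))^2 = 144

Step 1. [(-(x - 9))^2 = 144] LHS squared, RHS 144 ≥ 0: apply √ (±), so sqrt: -(x - 9) = 12 or -12.
Step 2. [-(x - 9) = 12 or -12] flip signs both sides. So neg: x - 9 = -12 or 12.
Step 3. [x - 9 = -12 or 12] add 9: x sits inside (… - 9) ⇒ sub: x = -3 or 21.

Answer: x ∈ {-3, 21}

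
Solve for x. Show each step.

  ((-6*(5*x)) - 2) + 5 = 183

Step 1. [((-6*(5*x)) - 2) + 5 = 183] the outer +5 inverts by subtracting 5. So sub: (-6*(5*x)) - 2 = 178.
Step 2. [(-6*(5*x)) - 2 = 178] -2 is outermost — add 2 both sides, so sub: -6*(5*x) = 180.
Step 3. [-6*(5*x) = 180] -6 out front; divide by -6, so div: 5*x = -30.
Step 4. [5*x = -30] 5 out front; divide by 5. So div: x = -6.

Answer: x ∈ {-6}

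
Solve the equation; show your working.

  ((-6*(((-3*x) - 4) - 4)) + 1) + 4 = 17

Step 1. [((-6*(((-3*x) - 4) - 4)) + 1) + 4 = 17] 4 comes off first (subtract 4), so sub: (-6*(((-3*x) - 4) - 4)) + 1 = 13.
Step 2. [(-6*(((-3*x) - 4) - 4)) + 1 = 13] +1 is outermost — subtract 1 both sides ⇒ sub: -6*(((-3*x) - 4) - 4) = 12.
Step 3. [-6*(((-3*x) - 4) - 4) = 12] leading coefficient -6: divide by -6, so div: ((-3*x) - 4) - 4 = -2.
Step 4. [((-3*x) - 4) - 4 = -2] add 4: x sits inside (… - 4). So sub: (-3*x) - 4 = 2.
Step 5. [(-3*x) - 4 = 2] add 4: x sits inside (… - 4) ⇒ sub: -3*x = 6.
Step 6. [-3*x = 6] divide by the outer -3, so div: x = -2.

Answer: x ∈ {-2}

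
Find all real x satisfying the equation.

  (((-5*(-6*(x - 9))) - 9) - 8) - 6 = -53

Step 1. [(((-5*(-6*(x - 9))) - 9) - 8) - 6 = -53] add 6: x sits inside (… - 6). So sub: ((-5*(-6*(x - 9))) - 9) - 8 = -47.
Step 2. [((-5*(-6*(x - 9))) - 9) - 8 = -47] peel the -8: add 8 from each side ⇒ sub: (-5*(-6*(x - 9))) - 9 = -39.
Step 3. [(-5*(-6*(x - 9))) - 9 = -39] 9 comes off first (add 9), so sub: -5*(-6*(x - 9)) = -30.
Step 4. [-5*(-6*(x - 9)) = -30] divide by the outer -5 ⇒ div: -6*(x - 9) = 6.
Step 5. [-6*(x - 9) = 6] leading coefficient -6: divide by -6 ⇒ div: x - 9 = -1.
Step 6. [x - 9 = -1] 9 comes off first (add 9). So sub: x = 8.

Answer: x ∈ {8}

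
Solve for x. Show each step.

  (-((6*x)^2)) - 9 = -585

Step 1. [(-((6*x)^2)) - 9 = -585] the outer -9 inverts by adding 9. So sub: -((6*x)^2) = -576.
Step 2. [-((6*x)^2) = -576] leading − — multiply by −1, so neg: (6*x)^2 = 576.
Step 3. [(6*x)^2 = 576] √ both sides: 576 ≥ 0 gives two branches, so sqrt: 6*x = 24 or -24.
Step 4. [6*x = 24 or -24] leading coefficient 6: divide by 6. So div: x = 4 or -4.

Answer: x ∈ {-4, 4}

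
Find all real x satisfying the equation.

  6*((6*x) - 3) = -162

Step 1. [6*((6*x) - 3) = -162] 6 out front; divide by 6, so div: (6*x) - 3 = -27.
Step 2. [(6*x) - 3 = -27] -3 is outermost — add 3 both sides, so sub: 6*x = -24.
Step 3. [6*x = -24] divide by the outer 6. So div: x = -4.

Answer: x ∈ {-4}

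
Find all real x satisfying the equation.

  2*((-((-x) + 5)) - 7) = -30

Step 1. [2*((-((-x) + 5)) - 7) = -30] LHS = 2·(…); ÷2 both sides ⇒ div: (-((-x) + 5)) - 7 = -15.
Step 2. [(-((-x) + 5)) - 7 = -15] peel the -7: add 7 from each side. So sub: -((-x) + 5) = -8.
Step 3. [-((-x) + 5) = -8] flip signs both sides ⇒ neg: (-x) + 5 = 8.
Step 4. [(-x) + 5 = 8] the outer +5 inverts by subtracting 5. So sub: -x = 3.
Step 5. [-x = 3] flip signs both sides. So neg: x = -3.

Answer: x ∈ {-3}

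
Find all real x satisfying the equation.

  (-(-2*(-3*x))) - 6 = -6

Step 1. [(-(-2*(-3*x))) - 6 = -6] -6 is outermost — add 6 both sides ⇒ sub: -(-2*(-3*x)) = 0.
Step 2. [-(-2*(-3*x)) = 0] leading − — multiply by −1. So neg: -2*(-3*x) = 0.
Step 3. [-2*(-3*x) = 0] LHS = -2·(…); ÷-2 both sides. So div: -3*x = 0.
Step 4. [-3*x = 0] divide by the outer -3 ⇒ div: x = 0.

Answer: x ∈ {0}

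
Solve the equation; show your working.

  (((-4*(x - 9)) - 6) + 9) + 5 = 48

Step 1. [(((-4*(x - 9)) - 6) + 9) + 5 = 48] the outer +5 inverts by subtracting 5. So sub: ((-4*(x - 9)) - 6) + 9 = 43.
Step 2. [((-4*(x - 9)) - 6) + 9 = 43] +9 is outermost — subtract 9 both sides ⇒ sub: (-4*(x - 9)) - 6 = 34.
Step 3. [(-4*(x - 9)) - 6 = 34] the outer -6 inverts by adding 6, so sub: -4*(x - 9) = 40.
Step 4. [-4*(x - 9) = 40] divide by the outer -4. So div: x - 9 = -10.
Step 5. [x - 9 = -10] peel the -9: add 9 from each side. So sub: x = -1.

Answer: x ∈ {-1}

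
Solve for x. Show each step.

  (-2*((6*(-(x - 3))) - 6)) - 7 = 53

Step 1. [(-2*((6*(-(x - 3))) - 6)) - 7 = 53] -7 is outermost — add 7 both sides. So sub: -2*((6*(-(x - 3))) - 6) = 60.
Step 2. [-2*((6*(-(x - 3))) - 6) = 60] -2·(inner) — divide through by -2, so div: (6*(-(x - 3))) - 6 = -30.
Step 3. [(6*(-(x - 3))) - 6 = -30] peel the -6: add 6 from each side. So sub: 6*(-(x - 3)) = -24.
Step 4. [6*(-(x - 3)) = -24] 6·(inner) — divide through by 6. So div: -(x - 3) = -4.
Step 5. [-(x - 3) = -4] LHS negated; negate both sides. So neg: x - 3 = 4.
Step 6. [x - 3 = 4] peel the -3: add 3 from each side. So sub: x = 7.

Answer: x ∈ {7}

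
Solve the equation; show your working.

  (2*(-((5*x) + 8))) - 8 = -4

Step 1. [(2*(-((5*x) + 8))) - 8 = -4] common factor 2 (LHS and -4) — divide through, so factor: (-((5*x) + 8)) - 4 = -2.
Step 2. [(-((5*x) + 8)) - 4 = -2] -4 is outermost — add 4 both sides. So sub: -((5*x) + 8) = 2.
Step 3. [-((5*x) + 8) = 2] LHS negated; negate both sides ⇒ neg: (5*x) + 8 = -2.
Step 4. [(5*x) + 8 = -2] +8 is outermost — subtract 8 both sides, so sub: 5*x = -10.
Step 5. [5*x = -10] 5·(inner) — divide through by 5 ⇒ div: x = -2.

Answer: x ∈ {-2}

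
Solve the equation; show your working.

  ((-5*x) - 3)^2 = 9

Step 1. [((-5*x) - 3)^2 = 9] √ both sides: 9 ≥ 0 gives two branches ⇒ sqrt: (-5*x) - 3 = 3 or -3.
Step 2. [(-5*x) - 3 = 3 or -3] -3 is outermost — add 3 both sides. So sub: -5*x = 6 or 0.
Step 3. [-5*x = 6 or 0] divide by the outer -5. So div: x = -6/5 or 0.

Answer: x ∈ {-6/5, 0}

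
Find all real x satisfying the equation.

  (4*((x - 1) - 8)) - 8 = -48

Step 1. [(4*((x - 1) - 8)) - 8 = -48] 8 comes off first (add 8). So sub: 4*((x - 1) - 8) = -40.
Step 2. [4*((x - 1) - 8) = -40] 4·(inner) — divide through by 4 ⇒ div: (x - 1) - 8 = -10.
Step 3. [(x - 1) - 8 = -10] 8 comes off first (add 8). So sub: x - 1 = -2.
Step 4. [x - 1 = -2] peel the -1: add 1 from each side, so sub: x = -1.

Answer: x ∈ {-1}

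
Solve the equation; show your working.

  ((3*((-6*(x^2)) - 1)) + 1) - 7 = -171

Step 1. [((3*((-6*(x^2)) - 1)) + 1) - 7 = -171] peel the -7: add 7 from each side. So sub: (3*((-6*(x^2)) - 1)) + 1 = -164.
Step 2. [(3*((-6*(x^2)) - 1)) + 1 = -164] peel the +1: subtract 1 from each side ⇒ sub: 3*((-6*(x^2)) - 1) = -165.
Step 3. [3*((-6*(x^2)) - 1) = -165] LHS = 3·(…); ÷3 both sides, so div: (-6*(x^2)) - 1 = -55.
Step 4. [(-6*(x^2)) - 1 = -55] peel the -1: add 1 from each side, so sub: -6*(x^2) = -54.
Step 5. [-6*(x^2) = -54] leading coefficient -6: divide by -6 ⇒ div: x^2 = 9.
Step 6. [x^2 = 9] LHS squared, RHS 9 ≥ 0: apply √ (±), so sqrt: x = 3 or -3.

Answer: x ∈ {-3, 3}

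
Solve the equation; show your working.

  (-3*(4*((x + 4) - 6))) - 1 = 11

Step 1. [(-3*(4*((x + 4) - 6))) - 1 = 11] -1 is outermost — add 1 both sides ⇒ sub: -3*(4*((x + 4) - 6)) = 12.
Step 2. [-3*(4*((x + 4) - 6)) = 12] -3 out front; divide by -3 ⇒ div: 4*((x + 4) - 6) = -4.
Step 3. [4*((x + 4) - 6) = -4] divide by the outer 4. So div: (x + 4) - 6 = -1.
Step 4. [(x + 4) - 6 = -1] add 6: x sits inside (… - 6). So sub: x + 4 = 5.
Step 5. [x + 4 = 5] the outer +4 inverts by subtracting 4 ⇒ sub: x = 1.

Answer: x ∈ {1}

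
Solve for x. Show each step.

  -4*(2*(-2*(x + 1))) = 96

Step 1. [-4*(2*(-2*(x + 1))) = 96] LHS = -4·(…); ÷-4 both sides ⇒ div: 2*(-2*(x + 1)) = -24.
Step 2. [2*(-2*(x + 1)) = -24] 2·(inner) — divide through by 2. So div: -2*(x + 1) = -12.
Step 3. [-2*(x + 1) = -12] -2·(inner) — divide through by -2. So div: x + 1 = 6.
Step 4. [x + 1 = 6] the outer +1 inverts by subtracting 1. So sub: x = 5.

Answer: x ∈ {5}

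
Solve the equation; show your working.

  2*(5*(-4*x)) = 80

Step 1. [2*(5*(-4*x)) = 80] leading coefficient 2: divide by 2. So div: 5*(-4*x) = 40.
Step 2. [5*(-4*x) = 40] divide by the outer 5, so div: -4*x = 8.
Step 3. [-4*x = 8] -4 out front; divide by -4, so div: x = -2.

Answer: x ∈ {-2}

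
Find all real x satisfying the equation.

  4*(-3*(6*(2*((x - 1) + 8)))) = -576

Step 1. [4*(-3*(6*(2*((x - 1) + 8)))) = -576] leading coefficient 4: divide by 4 ⇒ div: -3*(6*(2*((x - 1) + 8))) = -144.
Step 2. [-3*(6*(2*((x - 1) + 8))) = -144] divide by the outer -3. So div: 6*(2*((x - 1) + 8)) = 48.
Step 3. [6*(2*((x - 1) + 8)) = 48] 6·(inner) — divide through by 6, so div: 2*((x - 1) + 8) = 8.
Step 4. [2*((x - 1) + 8) = 8] divide by the outer 2, so div: (x - 1) + 8 = 4.
Step 5. [(x - 1) + 8 = 4] 8 comes off first (subtract 8). So sub: x - 1 = -4.
Step 6. [x - 1 = -4] add 1: x sits inside (… - 1) ⇒ sub: x = -3.

Answer: x ∈ {-3}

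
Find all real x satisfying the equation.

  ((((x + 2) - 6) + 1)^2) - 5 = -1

Step 1. [((((x + 2) - 6) + 1)^2) - 5 = -1] peel the -5: add 5 from each side. So sub: (((x + 2) - 6) + 1)^2 = 4.
Step 2. [(((x + 2) - 6) + 1)^2 = 4] LHS squared, RHS 4 ≥ 0: apply √ (±) ⇒ sqrt: ((x + 2) - 6) + 1 = 2 or -2.
Step 3. [((x + 2) - 6) + 1 = 2 or -2] +1 is outermost — subtract 1 both sides, so sub: (x + 2) - 6 = 1 or -3.
Step 4. [(x + 2) - 6 = 1 or -3] 6 comes off first (add 6), so sub: x + 2 = 7 or 3.
Step 5. [x + 2 = 7 or 3] +2 is outermost — subtract 2 both sides. So sub: x = 5 or 1.

Answer: x ∈ {1, 5}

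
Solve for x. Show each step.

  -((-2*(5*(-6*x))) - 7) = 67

Step 1. [-((-2*(5*(-6*x))) - 7) = 67] flip signs both sides ⇒ neg: (-2*(5*(-6*x))) - 7 = -67.
Step 2. [(-2*(5*(-6*x))) - 7 = -67] the outer -7 inverts by adding 7. So sub: -2*(5*(-6*x)) = -60.
Step 3. [-2*(5*(-6*x)) = -60] divide by the outer -2. So div: 5*(-6*x) = 30.
Step 4. [5*(-6*x) = 30] 5 out front; divide by 5 ⇒ div: -6*x = 6.
Step 5. [-6*x = 6] leading coefficient -6: divide by -6, so div: x = -1.

Answer: x ∈ {-1}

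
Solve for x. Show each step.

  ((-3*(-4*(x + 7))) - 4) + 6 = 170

Step 1. [((-3*(-4*(x + 7))) - 4) + 6 = 170] +6 is outermost — subtract 6 both sides, so sub: (-3*(-4*(x + 7))) - 4 = 164.
Step 2. [(-3*(-4*(x + 7))) - 4 = 164] the outer -4 inverts by adding 4, so sub: -3*(-4*(x + 7)) = 168.
Step 3. [-3*(-4*(x + 7)) = 168] -3·(inner) — divide through by -3 ⇒ div: -4*(x + 7) = -56.
Step 4. [-4*(x + 7) = -56] divide by the outer -4, so div: x + 7 = 14.
Step 5. [x + 7 = 14] +7 is outermost — subtract 7 both sides, so sub: x = 7.

Answer: x ∈ {7}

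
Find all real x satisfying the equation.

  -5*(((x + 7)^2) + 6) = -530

Step 1. [-5*(((x + 7)^2) + 6) = -530] LHS = -5·(…); ÷-5 both sides, so div: ((x + 7)^2) + 6 = 106.
Step 2. [((x + 7)^2) + 6 = 106] 6 comes off first (subtract 6) ⇒ sub: (x + 7)^2 = 100.
Step 3. [(x + 7)^2 = 100] LHS squared, RHS 100 ≥ 0: apply √ (±), so sqrt: x + 7 = 10 or -10.
Step 4. [x + 7 = 10 or -10] peel the +7: subtract 7 from each side ⇒ sub: x = 3 or -17.

Answer: x ∈ {-17, 3}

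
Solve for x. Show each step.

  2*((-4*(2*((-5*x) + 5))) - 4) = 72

Step 1. [2*((-4*(2*((-5*x) + 5))) - 4) = 72] leading coefficient 2: divide by 2. So div: (-4*(2*((-5*x) + 5))) - 4 = 36.
Step 2. [(-4*(2*((-5*x) + 5))) - 4 = 36] -4 divides every term; factor it out. So factor: (2*((-5*x) + 5)) + 1 = -9.
Step 3. [(2*((-5*x) + 5)) + 1 = -9] 1 comes off first (subtract 1) ⇒ sub: 2*((-5*x) + 5) = -10.
Step 4. [2*((-5*x) + 5) = -10] 2 out front; divide by 2 ⇒ div: (-5*x) + 5 = -5.
Step 5. [(-5*x) + 5 = -5] the outer +5 inverts by subtracting 5, so sub: -5*x = -10.
Step 6. [-5*x = -10] -5 out front; divide by -5, so div: x = 2.

Answer: x ∈ {2}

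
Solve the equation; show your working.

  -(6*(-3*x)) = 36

Step 1. [-(6*(-3*x)) = 36] LHS negated; negate both sides ⇒ neg: 6*(-3*x) = -36.
Step 2. [6*(-3*x) = -36] leading coefficient 6: divide by 6 ⇒ div: -3*x = -6.
Step 3. [-3*x = -6] -3·(inner) — divide through by -3, so div: x = 2.

Answer: x ∈ {2}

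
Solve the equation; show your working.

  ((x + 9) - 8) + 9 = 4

Step 1. [((x + 9) - 8) + 9 = 4] the outer +9 inverts by subtracting 9, so sub: (x + 9) - 8 = -5.
Step 2. [(x + 9) - 8 = -5] peel the -8: add 8 from each side, so sub: x + 9 = 3.
Step 3. [x + 9 = 3] +9 is outermost — subtract 9 both sides, so sub: x = -6.

Answer: x ∈ {-6}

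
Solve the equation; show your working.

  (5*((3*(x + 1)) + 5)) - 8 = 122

Step 1. [(5*((3*(x + 1)) + 5)) - 8 = 122] 8 comes off first (add 8). So sub: 5*((3*(x + 1)) + 5) = 130.
Step 2. [5*((3*(x + 1)) + 5) = 130] divide by the outer 5. So div: (3*(x + 1)) + 5 = 26.
Step 3. [(3*(x + 1)) + 5 = 26] peel the +5: subtract 5 from each side. So sub: 3*(x + 1) = 21.
Step 4. [3*(x + 1) = 21] 3·(inner) — divide through by 3 ⇒ div: x + 1 = 7.
Step 5. [x + 1 = 7] +1 is outermost — subtract 1 both sides. So sub: x = 6.

Answer: x ∈ {6}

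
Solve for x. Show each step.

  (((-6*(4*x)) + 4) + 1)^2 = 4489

Step 1. [(((-6*(4*x)) + 4) + 1)^2 = 4489] √ both sides: 4489 ≥ 0 gives two branches ⇒ sqrt: ((-6*(4*x)) + 4) + 1 = 67 or -67.
Step 2. [((-6*(4*x)) + 4) + 1 = 67 or -67] +1 is outermost — subtract 1 both sides, so sub: (-6*(4*x)) + 4 = 66 or -68.
Step 3. [(-6*(4*x)) + 4 = 66 or -68] peel the +4: subtract 4 from each side, so sub: -6*(4*x) = 62 or -72.
Step 4. [-6*(4*x) = 62 or -72] leading coefficient -6: divide by -6. So div: 4*x = -31/3 or 12.
Step 5. [4*x = -31/3 or 12] 4 out front; divide by 4 ⇒ div: x = -31/12 or 3.

Answer: x ∈ {-31/12, 3}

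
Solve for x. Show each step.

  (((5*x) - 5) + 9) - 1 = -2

Step 1. [(((5*x) - 5) + 9) - 1 = -2] -1 is outermost — add 1 both sides, so sub: ((5*x) - 5) + 9 = -1.
Step 2. [((5*x) - 5) + 9 = -1] +9 is outermost — subtract 9 both sides ⇒ sub: (5*x) - 5 = -10.
Step 3. [(5*x) - 5 = -10] 5 divides every term; factor it out ⇒ factor: x - 1 = -2.
Step 4. [x - 1 = -2] peel the -1: add 1 from each side ⇒ sub: x = -1.

Answer: x ∈ {-1}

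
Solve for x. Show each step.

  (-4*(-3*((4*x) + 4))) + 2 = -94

Step 1. [(-4*(-3*((4*x) + 4))) + 2 = -94] 2 comes off first (subtract 2), so sub: -4*(-3*((4*x) + 4)) = -96.
Step 2. [-4*(-3*((4*x) + 4)) = -96] -4 out front; divide by -4, so div: -3*((4*x) + 4) = 24.
Step 3. [-3*((4*x) + 4) = 24] -3·(inner) — divide through by -3, so div: (4*x) + 4 = -8.
Step 4. [(4*x) + 4 = -8] 4 divides every term; factor it out. So factor: x + 1 = -2.
Step 5. [x + 1 = -2] +1 is outermost — subtract 1 both sides, so sub: x = -3.

Answer: x ∈ {-3}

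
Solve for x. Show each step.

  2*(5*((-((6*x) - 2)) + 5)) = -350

Step 1. [2*(5*((-((6*x) - 2)) + 5)) = -350] LHS = 2·(…); ÷2 both sides, so div: 5*((-((6*x) - 2)) + 5) = -175.
Step 2. [5*((-((6*x) - 2)) + 5) = -175] divide by the outer 5. So div: (-((6*x) - 2)) + 5 = -35.
Step 3. [(-((6*x) - 2)) + 5 = -35] +5 is outermost — subtract 5 both sides, so sub: -((6*x) - 2) = -40.
Step 4. [-((6*x) - 2) = -40] flip signs both sides, so neg: (6*x) - 2 = 40.
Step 5. [(6*x) - 2 = 40] 2 comes off first (add 2), so sub: 6*x = 42.
Step 6. [6*x = 42] 6·(inner) — divide through by 6, so div: x = 7.

Answer: x ∈ {7}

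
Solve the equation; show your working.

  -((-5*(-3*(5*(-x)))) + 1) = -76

Step 1. [-((-5*(-3*(5*(-x)))) + 1) = -76] leading − — multiply by −1. So neg: (-5*(-3*(5*(-x)))) + 1 = 76.
Step 2. [(-5*(-3*(5*(-x)))) + 1 = 76] +1 is outermost — subtract 1 both sides. So sub: -5*(-3*(5*(-x))) = 75.
Step 3. [-5*(-3*(5*(-x))) = 75] divide by the outer -5. So div: -3*(5*(-x)) = -15.
Step 4. [-3*(5*(-x)) = -15] -3·(inner) — divide through by -3 ⇒ div: 5*(-x) = 5.
Step 5. [5*(-x) = 5] LHS = 5·(…); ÷5 both sides, so div: -x = 1.
Step 6. [-x = 1] flip signs both sides, so neg: x = -1.

Answer: x ∈ {-1}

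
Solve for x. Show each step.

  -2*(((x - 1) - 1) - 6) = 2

Step 1. [-2*(((x - 1) - 1) - 6) = 2] leading coefficient -2: divide by -2, so div: ((x - 1) - 1) - 6 = -1.
Step 2. [((x - 1) - 1) - 6 = -1] the outer -6 inverts by adding 6, so sub: (x - 1) - 1 = 5.
Step 3. [(x - 1) - 1 = 5] -1 is outermost — add 1 both sides, so sub: x - 1 = 6.
Step 4. [x - 1 = 6] add 1: x sits inside (… - 1), so sub: x = 7.

Answer: x ∈ {7}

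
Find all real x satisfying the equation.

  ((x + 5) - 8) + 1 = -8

Step 1. [((x + 5) - 8) + 1 = -8] +1 is outermost — subtract 1 both sides, so sub: (x + 5) - 8 = -9.
Step 2. [(x + 5) - 8 = -9] add 8: x sits inside (… - 8), so sub: x + 5 = -1.
Step 3. [x + 5 = -1] +5 is outermost — subtract 5 both sides. So sub: x = -6.

Answer: x ∈ {-6}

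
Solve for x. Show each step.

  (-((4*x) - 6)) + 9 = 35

Step 1. [(-((4*x) - 6)) + 9 = 35] +9 is outermost — subtract 9 both sides, so sub: -((4*x) - 6) = 26.
Step 2. [-((4*x) - 6) = 26] LHS negated; negate both sides, so neg: (4*x) - 6 = -26.
Step 3. [(4*x) - 6 = -26] peel the -6: add 6 from each side ⇒ sub: 4*x = -20.
Step 4. [4*x = -20] divide by the outer 4, so div: x = -5.

Answer: x ∈ {-5}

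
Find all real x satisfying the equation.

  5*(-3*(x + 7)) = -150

Step 1. [5*(-3*(x + 7)) = -150] divide by the outer 5 ⇒ div: -3*(x + 7) = -30.
Step 2. [-3*(x + 7) = -30] -3·(inner) — divide through by -3. So div: x + 7 = 10.
Step 3. [x + 7 = 10] subtract 7: x sits inside (… + 7). So sub: x = 3.

Answer: x ∈ {3}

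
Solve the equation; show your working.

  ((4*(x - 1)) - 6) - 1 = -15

Step 1. [((4*(x - 1)) - 6) - 1 = -15] the outer -1 inverts by adding 1. So sub: (4*(x - 1)) - 6 = -14.
Step 2. [(4*(x - 1)) - 6 = -14] add 6: x sits inside (… - 6), so sub: 4*(x - 1) = -8.
Step 3. [4*(x - 1) = -8] 4 out front; divide by 4, so div: x - 1 = -2.
Step 4. [x - 1 = -2] peel the -1: add 1 from each side. So sub: x = -1.

Answer: x ∈ {-1}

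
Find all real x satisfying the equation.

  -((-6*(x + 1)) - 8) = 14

Step 1. [-((-6*(x + 1)) - 8) = 14] leading − — multiply by −1 ⇒ neg: (-6*(x + 1)) - 8 = -14.
Step 2. [(-6*(x + 1)) - 8 = -14] 8 comes off first (add 8). So sub: -6*(x + 1) = -6.
Step 3. [-6*(x + 1) = -6] leading coefficient -6: divide by -6, so div: x + 1 = 1.
Step 4. [x + 1 = 1] 1 comes off first (subtract 1), so sub: x = 0.

Answer: x ∈ {0}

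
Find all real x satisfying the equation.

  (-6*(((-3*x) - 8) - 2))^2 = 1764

Step 1. [(-6*(((-3*x) - 8) - 2))^2 = 1764] LHS squared, RHS 1764 ≥ 0: apply √ (±) ⇒ sqrt: -6*(((-3*x) - 8) - 2) = 42 or -42.
Step 2. [-6*(((-3*x) - 8) - 2) = 42 or -42] divide by the outer -6. So div: ((-3*x) - 8) - 2 = -7 or 7.
Step 3. [((-3*x) - 8) - 2 = -7 or 7] peel the -2: add 2 from each side, so sub: (-3*x) - 8 = -5 or 9.
Step 4. [(-3*x) - 8 = -5 or 9] -8 is outermost — add 8 both sides. So sub: -3*x = 3 or 17.
Step 5. [-3*x = 3 or 17] leading coefficient -3: divide by -3. So div: x = -1 or -17/3.

Answer: x ∈ {-17/3, -1}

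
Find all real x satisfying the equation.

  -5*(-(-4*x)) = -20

Step 1. [-5*(-(-4*x)) = -20] leading coefficient -5: divide by -5, so div: -(-4*x) = 4.
Step 2. [-(-4*x) = 4] LHS negated; negate both sides, so neg: -4*x = -4.
Step 3. [-4*x = -4] LHS = -4·(…); ÷-4 both sides, so div: x = 1.

Answer: x ∈ {1}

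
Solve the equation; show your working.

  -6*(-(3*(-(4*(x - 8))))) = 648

Step 1. [-6*(-(3*(-(4*(x - 8))))) = 648] divide by the outer -6, so div: -(3*(-(4*(x - 8)))) = -108.
Step 2. [-(3*(-(4*(x - 8)))) = -108] flip signs both sides ⇒ neg: 3*(-(4*(x - 8))) = 108.
Step 3. [3*(-(4*(x - 8))) = 108] LHS = 3·(…); ÷3 both sides, so div: -(4*(x - 8)) = 36.
Step 4. [-(4*(x - 8)) = 36] LHS negated; negate both sides, so neg: 4*(x - 8) = -36.
Step 5. [4*(x - 8) = -36] 4·(inner) — divide through by 4, so div: x - 8 = -9.
Step 6. [x - 8 = -9] 8 comes off first (add 8). So sub: x = -1.

Answer: x ∈ {-1}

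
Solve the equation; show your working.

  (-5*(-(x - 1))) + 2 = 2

Step 1. [(-5*(-(x - 1))) + 2 = 2] peel the +2: subtract 2 from each side. So sub: -5*(-(x - 1)) = 0.
Step 2. [-5*(-(x - 1)) = 0] -5·(inner) — divide through by -5. So div: -(x - 1) = 0.
Step 3. [-(x - 1) = 0] flip signs both sides. So neg: x - 1 = 0.
Step 4. [x - 1 = 0] the outer -1 inverts by adding 1, so sub: x = 1.

Answer: x ∈ {1}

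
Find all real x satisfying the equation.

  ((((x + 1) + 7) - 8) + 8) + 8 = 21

Step 1. [((((x + 1) + 7) - 8) + 8) + 8 = 21] subtract 8: x sits inside (… + 8) ⇒ sub: (((x + 1) + 7) - 8) + 8 = 13.
Step 2. [(((x + 1) + 7) - 8) + 8 = 13] the outer +8 inverts by subtracting 8 ⇒ sub: ((x + 1) + 7) - 8 = 5.
Step 3. [((x + 1) + 7) - 8 = 5] peel the -8: add 8 from each side. So sub: (x + 1) + 7 = 13.
Step 4. [(x + 1) + 7 = 13] peel the +7: subtract 7 from each side. So sub: x + 1 = 6.
Step 5. [x + 1 = 6] the outer +1 inverts by subtracting 1 ⇒ sub: x = 5.

Answer: x ∈ {5}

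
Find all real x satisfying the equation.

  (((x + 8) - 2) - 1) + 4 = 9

Step 1. [(((x + 8) - 2) - 1) + 4 = 9] the outer +4 inverts by subtracting 4. So sub: ((x + 8) - 2) - 1 = 5.
Step 2. [((x + 8) - 2) - 1 = 5] 1 comes off first (add 1), so sub: (x + 8) - 2 = 6.
Step 3. [(x + 8) - 2 = 6] add 2: x sits inside (… - 2), so sub: x + 8 = 8.
Step 4. [x + 8 = 8] the outer +8 inverts by subtracting 8. So sub: x = 0.

Answer: x ∈ {0}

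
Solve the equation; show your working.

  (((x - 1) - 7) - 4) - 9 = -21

Step 1. [(((x - 1) - 7) - 4) - 9 = -21] -9 is outermost — add 9 both sides. So sub: ((x - 1) - 7) - 4 = -12.
Step 2. [((x - 1) - 7) - 4 = -12] peel the -4: add 4 from each side. So sub: (x - 1) - 7 = -8.
Step 3. [(x - 1) - 7 = -8] the outer -7 inverts by adding 7 ⇒ sub: x - 1 = -1.
Step 4. [x - 1 = -1] the outer -1 inverts by adding 1, so sub: x = 0.

Answer: x ∈ {0}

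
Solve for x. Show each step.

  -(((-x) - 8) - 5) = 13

Step 1. [-(((-x) - 8) - 5) = 13] leading − — multiply by −1. So neg: ((-x) - 8) - 5 = -13.
Step 2. [((-x) - 8) - 5 = -13] -5 is outermost — add 5 both sides, so sub: (-x) - 8 = -8.
Step 3. [(-x) - 8 = -8] the outer -8 inverts by adding 8. So sub: -x = 0.
Step 4. [-x = 0] leading − — multiply by −1 ⇒ neg: x = 0.

Answer: x ∈ {0}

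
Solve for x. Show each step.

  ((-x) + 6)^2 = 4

Step 1. [((-x) + 6)^2 = 4] √ both sides: 4 ≥ 0 gives two branches ⇒ sqrt: (-x) + 6 = 2 or -2.
Step 2. [(-x) + 6 = 2 or -2] peel the +6: subtract 6 from each side. So sub: -x = -4 or -8.
Step 3. [-x = -4 or -8] flip signs both sides, so neg: x = 4 or 8.

Answer: x ∈ {4, 8}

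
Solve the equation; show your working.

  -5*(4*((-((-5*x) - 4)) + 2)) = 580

Step 1. [-5*(4*((-((-5*x) - 4)) + 2)) = 580] -5 out front; divide by -5 ⇒ div: 4*((-((-5*x) - 4)) + 2) = -116.
Step 2. [4*((-((-5*x) - 4)) + 2) = -116] 4 out front; divide by 4. So div: (-((-5*x) - 4)) + 2 = -29.
Step 3. [(-((-5*x) - 4)) + 2 = -29] +2 is outermost — subtract 2 both sides, so sub: -((-5*x) - 4) = -31.
Step 4. [-((-5*x) - 4) = -31] LHS negated; negate both sides. So neg: (-5*x) - 4 = 31.
Step 5. [(-5*x) - 4 = 31] -4 is outermost — add 4 both sides, so sub: -5*x = 35.
Step 6. [-5*x = 35] -5 out front; divide by -5, so div: x = -7.

Answer: x ∈ {-7}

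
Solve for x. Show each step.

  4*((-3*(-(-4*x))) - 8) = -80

Step 1. [4*((-3*(-(-4*x))) - 8) = -80] 4·(inner) — divide through by 4, so div: (-3*(-(-4*x))) - 8 = -20.
Step 2. [(-3*(-(-4*x))) - 8 = -20] 8 comes off first (add 8) ⇒ sub: -3*(-(-4*x)) = -12.
Step 3. [-3*(-(-4*x)) = -12] -3 out front; divide by -3, so div: -(-4*x) = 4.
Step 4. [-(-4*x) = 4] LHS negated; negate both sides ⇒ neg: -4*x = -4.
Step 5. [-4*x = -4] LHS = -4·(…); ÷-4 both sides, so div: x = 1.

Answer: x ∈ {1}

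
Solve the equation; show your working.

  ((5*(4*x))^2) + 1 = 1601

Step 1. [((5*(4*x))^2) + 1 = 1601] peel the +1: subtract 1 from each side, so sub: (5*(4*x))^2 = 1600.
Step 2. [(5*(4*x))^2 = 1600] √ both sides: 1600 ≥ 0 gives two branches ⇒ sqrt: 5*(4*x) = 40 or -40.
Step 3. [5*(4*x) = 40 or -40] 5 out front; divide by 5, so div: 4*x = 8 or -8.
Step 4. [4*x = 8 or -8] LHS = 4·(…); ÷4 both sides, so div: x = 2 or -2.

Answer: x ∈ {-2, 2}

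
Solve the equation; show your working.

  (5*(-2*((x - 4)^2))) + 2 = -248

Step 1. [(5*(-2*((x - 4)^2))) + 2 = -248] peel the +2: subtract 2 from each side. So sub: 5*(-2*((x - 4)^2)) = -250.
Step 2. [5*(-2*((x - 4)^2)) = -250] 5·(inner) — divide through by 5. So div: -2*((x - 4)^2) = -50.
Step 3. [-2*((x - 4)^2) = -50] -2·(inner) — divide through by -2, so div: (x - 4)^2 = 25.
Step 4. [(x - 4)^2 = 25] √ both sides: 25 ≥ 0 gives two branches ⇒ sqrt: x - 4 = 5 or -5.
Step 5. [x - 4 = 5 or -5] -4 is outermost — add 4 both sides, so sub: x = 9 or -1.

Answer: x ∈ {-1, 9}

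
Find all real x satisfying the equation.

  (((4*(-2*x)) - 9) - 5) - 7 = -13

Step 1. [(((4*(-2*x)) - 9) - 5) - 7 = -13] -7 is outermost — add 7 both sides, so sub: ((4*(-2*x)) - 9) - 5 = -6.
Step 2. [((4*(-2*x)) - 9) - 5 = -6] add 5: x sits inside (… - 5), so sub: (4*(-2*x)) - 9 = -1.
Step 3. [(4*(-2*x)) - 9 = -1] peel the -9: add 9 from each side ⇒ sub: 4*(-2*x) = 8.
Step 4. [4*(-2*x) = 8] LHS = 4·(…); ÷4 both sides ⇒ div: -2*x = 2.
Step 5. [-2*x = 2] -2·(inner) — divide through by -2, so div: x = -1.

Answer: x ∈ {-1}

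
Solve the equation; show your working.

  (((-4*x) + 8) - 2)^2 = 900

Step 1. [(((-4*x) + 8) - 2)^2 = 900] 900 ≥ 0, LHS is (·)² — take ±√, so sqrt: ((-4*x) + 8) - 2 = 30 or -30.
Step 2. [((-4*x) + 8) - 2 = 30 or -30] 2 comes off first (add 2) ⇒ sub: (-4*x) + 8 = 32 or -28.
Step 3. [(-4*x) + 8 = 32 or -28] -4 | LHS and -4 | 32 or -28: pull -4 out ⇒ factor: x - 2 = -8 or 7.
Step 4. [x - 2 = -8 or 7] add 2: x sits inside (… - 2), so sub: x = -6 or 9.

Answer: x ∈ {-6, 9}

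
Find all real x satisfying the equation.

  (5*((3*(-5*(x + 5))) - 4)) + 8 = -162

Step 1. [(5*((3*(-5*(x + 5))) - 4)) + 8 = -162] subtract 8: x sits inside (… + 8). So sub: 5*((3*(-5*(x + 5))) - 4) = -170.
Step 2. [5*((3*(-5*(x + 5))) - 4) = -170] leading coefficient 5: divide by 5, so div: (3*(-5*(x + 5))) - 4 = -34.
Step 3. [(3*(-5*(x + 5))) - 4 = -34] -4 is outermost — add 4 both sides ⇒ sub: 3*(-5*(x + 5)) = -30.
Step 4. [3*(-5*(x + 5)) = -30] LHS = 3·(…); ÷3 both sides ⇒ div: -5*(x + 5) = -10.
Step 5. [-5*(x + 5) = -10] divide by the outer -5, so div: x + 5 = 2.
Step 6. [x + 5 = 2] subtract 5: x sits inside (… + 5). So sub: x = -3.

Answer: x ∈ {-3}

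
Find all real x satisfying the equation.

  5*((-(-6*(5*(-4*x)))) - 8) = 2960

Step 1. [5*((-(-6*(5*(-4*x)))) - 8) = 2960] 5 out front; divide by 5 ⇒ div: (-(-6*(5*(-4*x)))) - 8 = 592.
Step 2. [(-(-6*(5*(-4*x)))) - 8 = 592] add 8: x sits inside (… - 8) ⇒ sub: -(-6*(5*(-4*x))) = 600.
Step 3. [-(-6*(5*(-4*x))) = 600] leading − — multiply by −1 ⇒ neg: -6*(5*(-4*x)) = -600.
Step 4. [-6*(5*(-4*x)) = -600] divide by the outer -6, so div: 5*(-4*x) = 100.
Step 5. [5*(-4*x) = 100] leading coefficient 5: divide by 5, so div: -4*x = 20.
Step 6. [-4*x = 20] -4 out front; divide by -4, so div: x = -5.

Answer: x ∈ {-5}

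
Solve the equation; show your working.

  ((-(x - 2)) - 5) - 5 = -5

Step 1. [((-(x - 2)) - 5) - 5 = -5] add 5: x sits inside (… - 5), so sub: (-(x - 2)) - 5 = 0.
Step 2. [(-(x - 2)) - 5 = 0] add 5: x sits inside (… - 5), so sub: -(x - 2) = 5.
Step 3. [-(x - 2) = 5] leading − — multiply by −1 ⇒ neg: x - 2 = -5.
Step 4. [x - 2 = -5] -2 is outermost — add 2 both sides ⇒ sub: x = -3.

Answer: x ∈ {-3}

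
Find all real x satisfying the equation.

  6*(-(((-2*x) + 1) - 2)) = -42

Step 1. [6*(-(((-2*x) + 1) - 2)) = -42] leading coefficient 6: divide by 6, so div: -(((-2*x) + 1) - 2) = -7.
Step 2. [-(((-2*x) + 1) - 2) = -7] leading − — multiply by −1. So neg: ((-2*x) + 1) - 2 = 7.
Step 3. [((-2*x) + 1) - 2 = 7] -2 is outermost — add 2 both sides ⇒ sub: (-2*x) + 1 = 9.
Step 4. [(-2*x) + 1 = 9] +1 is outermost — subtract 1 both sides. So sub: -2*x = 8.
Step 5. [-2*x = 8] -2 out front; divide by -2 ⇒ div: x = -4.

Answer: x ∈ {-4}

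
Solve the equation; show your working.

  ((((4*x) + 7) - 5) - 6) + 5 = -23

Step 1. [((((4*x) + 7) - 5) - 6) + 5 = -23] 5 comes off first (subtract 5), so sub: (((4*x) + 7) - 5) - 6 = -28.
Step 2. [(((4*x) + 7) - 5) - 6 = -28] peel the -6: add 6 from each side ⇒ sub: ((4*x) + 7) - 5 = -22.
Step 3. [((4*x) + 7) - 5 = -22] peel the -5: add 5 from each side ⇒ sub: (4*x) + 7 = -17.
Step 4. [(4*x) + 7 = -17] 7 comes off first (subtract 7), so sub: 4*x = -24.
Step 5. [4*x = -24] 4 out front; divide by 4, so div: x = -6.

Answer: x ∈ {-6}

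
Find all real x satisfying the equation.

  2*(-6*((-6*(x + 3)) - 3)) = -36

Step 1. [2*(-6*((-6*(x + 3)) - 3)) = -36] 2·(inner) — divide through by 2 ⇒ div: -6*((-6*(x + 3)) - 3) = -18.
Step 2. [-6*((-6*(x + 3)) - 3) = -18] -6 out front; divide by -6, so div: (-6*(x + 3)) - 3 = 3.
Step 3. [(-6*(x + 3)) - 3 = 3] -3 is outermost — add 3 both sides ⇒ sub: -6*(x + 3) = 6.
Step 4. [-6*(x + 3) = 6] -6·(inner) — divide through by -6 ⇒ div: x + 3 = -1.
Step 5. [x + 3 = -1] the outer +3 inverts by subtracting 3 ⇒ sub: x = -4.

Answer: x ∈ {-4}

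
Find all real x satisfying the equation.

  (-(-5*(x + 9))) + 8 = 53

Step 1. [(-(-5*(x + 9))) + 8 = 53] the outer +8 inverts by subtracting 8. So sub: -(-5*(x + 9)) = 45.
Step 2. [-(-5*(x + 9)) = 45] leading − — multiply by −1. So neg: -5*(x + 9) = -45.
Step 3. [-5*(x + 9) = -45] -5·(inner) — divide through by -5, so div: x + 9 = 9.
Step 4. [x + 9 = 9] 9 comes off first (subtract 9) ⇒ sub: x = 0.

Answer: x ∈ {0}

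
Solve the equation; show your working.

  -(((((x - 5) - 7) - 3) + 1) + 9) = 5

Step 1. [-(((((x - 5) - 7) - 3) + 1) + 9) = 5] leading − — multiply by −1. So neg: ((((x - 5) - 7) - 3) + 1) + 9 = -5.
Step 2. [((((x - 5) - 7) - 3) + 1) + 9 = -5] peel the +9: subtract 9 from each side ⇒ sub: (((x - 5) - 7) - 3) + 1 = -14.
Step 3. [(((x - 5) - 7) - 3) + 1 = -14] +1 is outermost — subtract 1 both sides. So sub: ((x - 5) - 7) - 3 = -15.
Step 4. [((x - 5) - 7) - 3 = -15] add 3: x sits inside (… - 3). So sub: (x - 5) - 7 = -12.
Step 5. [(x - 5) - 7 = -12] peel the -7: add 7 from each side ⇒ sub: x - 5 = -5.
Step 6. [x - 5 = -5] 5 comes off first (add 5), so sub: x = 0.

Answer: x ∈ {0}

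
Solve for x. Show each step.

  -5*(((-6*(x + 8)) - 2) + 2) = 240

Step 1. [-5*(((-6*(x + 8)) - 2) + 2) = 240] LHS = -5·(…); ÷-5 both sides. So div: ((-6*(x + 8)) - 2) + 2 = -48.
Step 2. [((-6*(x + 8)) - 2) + 2 = -48] +2 is outermost — subtract 2 both sides. So sub: (-6*(x + 8)) - 2 = -50.
Step 3. [(-6*(x + 8)) - 2 = -50] -2 is outermost — add 2 both sides. So sub: -6*(x + 8) = -48.
Step 4. [-6*(x + 8) = -48] leading coefficient -6: divide by -6. So div: x + 8 = 8.
Step 5. [x + 8 = 8] the outer +8 inverts by subtracting 8 ⇒ sub: x = 0.

Answer: x ∈ {0}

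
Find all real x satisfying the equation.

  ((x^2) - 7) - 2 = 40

Step 1. [((x^2) - 7) - 2 = 40] the outer -2 inverts by adding 2, so sub: (x^2) - 7 = 42.
Step 2. [(x^2) - 7 = 42] add 7: x sits inside (… - 7) ⇒ sub: x^2 = 49.
Step 3. [x^2 = 49] LHS squared, RHS 49 ≥ 0: apply √ (±). So sqrt: x = 7 or -7.

Answer: x ∈ {-7, 7}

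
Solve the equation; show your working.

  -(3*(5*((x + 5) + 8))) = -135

Step 1. [-(3*(5*((x + 5) + 8))) = -135] leading − — multiply by −1. So neg: 3*(5*((x + 5) + 8)) = 135.
Step 2. [3*(5*((x + 5) + 8)) = 135] leading coefficient 3: divide by 3, so div: 5*((x + 5) + 8) = 45.
Step 3. [5*((x + 5) + 8) = 45] 5 out front; divide by 5 ⇒ div: (x + 5) + 8 = 9.
Step 4. [(x + 5) + 8 = 9] the outer +8 inverts by subtracting 8. So sub: x + 5 = 1.
Step 5. [x + 5 = 1] peel the +5: subtract 5 from each side, so sub: x = -4.

Answer: x ∈ {-4}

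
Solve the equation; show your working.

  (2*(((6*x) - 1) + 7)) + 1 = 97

Step 1. [(2*(((6*x) - 1) + 7)) + 1 = 97] subtract 1: x sits inside (… + 1), so sub: 2*(((6*x) - 1) + 7) = 96.
Step 2. [2*(((6*x) - 1) + 7) = 96] LHS = 2·(…); ÷2 both sides ⇒ div: ((6*x) - 1) + 7 = 48.
Step 3. [((6*x) - 1) + 7 = 48] peel the +7: subtract 7 from each side ⇒ sub: (6*x) - 1 = 41.
Step 4. [(6*x) - 1 = 41] -1 is outermost — add 1 both sides, so sub: 6*x = 42.
Step 5. [6*x = 42] 6·(inner) — divide through by 6. So div: x = 7.

Answer: x ∈ {7}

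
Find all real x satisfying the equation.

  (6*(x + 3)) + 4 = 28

Step 1. [(6*(x + 3)) + 4 = 28] the outer +4 inverts by subtracting 4. So sub: 6*(x + 3) = 24.
Step 2. [6*(x + 3) = 24] 6·(inner) — divide through by 6, so div: x + 3 = 4.
Step 3. [x + 3 = 4] 3 comes off first (subtract 3) ⇒ sub: x = 1.

Answer: x ∈ {1}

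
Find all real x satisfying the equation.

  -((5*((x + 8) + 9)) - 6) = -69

Step 1. [-((5*((x + 8) + 9)) - 6) = -69] LHS negated; negate both sides, so neg: (5*((x + 8) + 9)) - 6 = 69.
Step 2. [(5*((x + 8) + 9)) - 6 = 69] add 6: x sits inside (… - 6), so sub: 5*((x + 8) + 9) = 75.
Step 3. [5*((x + 8) + 9) = 75] 5 out front; divide by 5 ⇒ div: (x + 8) + 9 = 15.
Step 4. [(x + 8) + 9 = 15] peel the +9: subtract 9 from each side. So sub: x + 8 = 6.
Step 5. [x + 8 = 6] peel the +8: subtract 8 from each side, so sub: x = -2.

Answer: x ∈ {-2}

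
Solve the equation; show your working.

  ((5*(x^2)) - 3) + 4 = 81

Step 1. [((5*(x^2)) - 3) + 4 = 81] +4 is outermost — subtract 4 both sides. So sub: (5*(x^2)) - 3 = 77.
Step 2. [(5*(x^2)) - 3 = 77] -3 is outermost — add 3 both sides ⇒ sub: 5*(x^2) = 80.
Step 3. [5*(x^2) = 80] leading coefficient 5: divide by 5 ⇒ div: x^2 = 16.
Step 4. [x^2 = 16] √ both sides: 16 ≥ 0 gives two branches ⇒ sqrt: x = 4 or -4.

Answer: x ∈ {-4, 4}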